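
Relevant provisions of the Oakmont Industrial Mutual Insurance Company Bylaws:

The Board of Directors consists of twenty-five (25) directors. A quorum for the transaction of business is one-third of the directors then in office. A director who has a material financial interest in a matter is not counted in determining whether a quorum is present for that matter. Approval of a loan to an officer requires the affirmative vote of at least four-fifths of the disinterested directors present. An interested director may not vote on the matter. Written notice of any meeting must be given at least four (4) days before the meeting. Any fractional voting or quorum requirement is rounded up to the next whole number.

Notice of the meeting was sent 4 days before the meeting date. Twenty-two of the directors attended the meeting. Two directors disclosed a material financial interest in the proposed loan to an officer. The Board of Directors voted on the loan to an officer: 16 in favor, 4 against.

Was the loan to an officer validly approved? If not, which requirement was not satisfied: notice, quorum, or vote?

Valid — all requirements satisfied.

Notice: 4 days given; 4 required (4 ≥ 4). Satisfied.
Quorum: 22 present, but the 2 interested directors do not count, leaving 20. Quorum is 9. Satisfied.
Vote: the loan to an officer requires four-fifths of the disinterested directors present (22 − 2 = 20). 4/5 of 20 = 16, so 16 affirmative votes are needed; 16 voted in favor. Satisfied.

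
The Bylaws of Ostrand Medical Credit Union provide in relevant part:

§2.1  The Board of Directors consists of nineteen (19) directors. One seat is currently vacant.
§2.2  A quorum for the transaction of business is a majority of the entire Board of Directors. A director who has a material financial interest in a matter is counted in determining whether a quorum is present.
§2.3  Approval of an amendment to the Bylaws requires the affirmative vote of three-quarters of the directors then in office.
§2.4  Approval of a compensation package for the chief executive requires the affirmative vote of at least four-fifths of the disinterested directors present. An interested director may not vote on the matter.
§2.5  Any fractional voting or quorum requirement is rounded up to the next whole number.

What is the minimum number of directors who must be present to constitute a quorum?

A majority of 19 is 10.

10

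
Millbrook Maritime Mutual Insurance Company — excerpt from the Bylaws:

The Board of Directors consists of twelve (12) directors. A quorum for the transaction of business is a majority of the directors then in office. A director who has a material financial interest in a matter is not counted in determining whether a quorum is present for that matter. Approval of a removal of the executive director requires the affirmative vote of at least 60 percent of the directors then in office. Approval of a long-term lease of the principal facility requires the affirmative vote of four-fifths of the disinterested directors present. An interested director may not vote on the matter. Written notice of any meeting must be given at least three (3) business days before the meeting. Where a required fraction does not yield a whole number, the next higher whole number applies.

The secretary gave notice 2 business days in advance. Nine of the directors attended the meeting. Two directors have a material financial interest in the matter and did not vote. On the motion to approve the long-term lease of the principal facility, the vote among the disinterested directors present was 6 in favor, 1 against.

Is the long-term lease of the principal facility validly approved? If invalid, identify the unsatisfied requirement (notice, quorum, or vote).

Notice: 2 business days given; 3 required (2 < 3). Not satisfied.
Quorum: 9 present, but the 2 interested directors do not count, leaving 7. Quorum is 7. Satisfied.
Vote: the long-term lease of the principal facility requires four-fifths of the disinterested directors present (9 − 2 = 7). 4/5 of 7 = 5.60, rounded up to 6, so 6 affirmative votes are needed; 6 voted in favor. Satisfied.

Invalid — notice requirement not satisfied.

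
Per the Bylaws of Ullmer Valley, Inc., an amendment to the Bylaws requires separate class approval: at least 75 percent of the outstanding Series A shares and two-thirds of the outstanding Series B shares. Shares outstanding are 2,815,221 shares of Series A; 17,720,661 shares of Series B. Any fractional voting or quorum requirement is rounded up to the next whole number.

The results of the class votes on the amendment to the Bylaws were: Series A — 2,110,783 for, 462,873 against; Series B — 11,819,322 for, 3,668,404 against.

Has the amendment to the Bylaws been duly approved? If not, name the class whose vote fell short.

Not approved — the Series A shares did not give the required vote.

Series A: 3/4 of 2815221 = 2111415.75, rounded up to 2111416; 2,111,416 required, 2,110,783 in favor — not approved.
Series B: 2/3 of 17720661 = 11813774; 11,813,774 required, 11,819,322 in favor — approved.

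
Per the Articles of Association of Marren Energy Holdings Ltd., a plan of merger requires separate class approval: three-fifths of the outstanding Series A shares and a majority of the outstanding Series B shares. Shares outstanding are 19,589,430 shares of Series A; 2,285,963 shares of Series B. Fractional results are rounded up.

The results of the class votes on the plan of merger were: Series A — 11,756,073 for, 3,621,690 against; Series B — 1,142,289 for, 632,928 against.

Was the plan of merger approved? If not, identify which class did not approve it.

Series A: 3/5 of 19589430 = 11753658; 11,753,658 required, 11,756,073 in favor — approved.
Series B: a majority of 2285963 is 1142982; 1,142,982 required, 1,142,289 in favor — not approved.

Not approved — the Series B shares did not give the required vote.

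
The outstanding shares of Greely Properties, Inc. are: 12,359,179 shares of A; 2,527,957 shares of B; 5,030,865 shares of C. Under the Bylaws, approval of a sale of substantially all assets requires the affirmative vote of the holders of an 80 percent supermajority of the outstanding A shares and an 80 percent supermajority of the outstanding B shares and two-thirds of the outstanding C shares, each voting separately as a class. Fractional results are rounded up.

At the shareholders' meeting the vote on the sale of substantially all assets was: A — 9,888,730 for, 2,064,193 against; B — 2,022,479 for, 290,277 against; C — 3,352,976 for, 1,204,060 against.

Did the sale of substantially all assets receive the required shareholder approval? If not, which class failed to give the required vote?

A: 4/5 of 12359179 = 9887343.20, rounded up to 9887344; 9,887,344 required, 9,888,730 in favor — approved.
B: 4/5 of 2527957 = 2022365.60, rounded up to 2022366; 2,022,366 required, 2,022,479 in favor — approved.
C: 2/3 of 5030865 = 3353910; 3,353,910 required, 3,352,976 in favor — not approved.

Not approved — the C shares did not give the required vote.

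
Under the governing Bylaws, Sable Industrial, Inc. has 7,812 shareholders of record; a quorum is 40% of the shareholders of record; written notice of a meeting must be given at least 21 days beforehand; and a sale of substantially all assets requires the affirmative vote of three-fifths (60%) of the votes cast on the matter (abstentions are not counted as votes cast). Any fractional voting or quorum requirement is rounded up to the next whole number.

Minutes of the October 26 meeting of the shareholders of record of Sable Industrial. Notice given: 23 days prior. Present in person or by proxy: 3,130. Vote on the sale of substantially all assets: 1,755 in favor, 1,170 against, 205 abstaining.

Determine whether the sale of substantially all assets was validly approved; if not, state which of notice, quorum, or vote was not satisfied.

Notice: 23 days given; 21 required. Satisfied.
Quorum: 40% of 7,812 = 3,124.80, rounded up to 3,125; 3,130 present. Satisfied.
Vote: requires three-fifths of the votes cast (3,130 − 205 abstaining = 2,925); 3/5 of 2925 = 1755, so 1,755 needed; 1,755 in favor. Satisfied.

Valid — all requirements satisfied.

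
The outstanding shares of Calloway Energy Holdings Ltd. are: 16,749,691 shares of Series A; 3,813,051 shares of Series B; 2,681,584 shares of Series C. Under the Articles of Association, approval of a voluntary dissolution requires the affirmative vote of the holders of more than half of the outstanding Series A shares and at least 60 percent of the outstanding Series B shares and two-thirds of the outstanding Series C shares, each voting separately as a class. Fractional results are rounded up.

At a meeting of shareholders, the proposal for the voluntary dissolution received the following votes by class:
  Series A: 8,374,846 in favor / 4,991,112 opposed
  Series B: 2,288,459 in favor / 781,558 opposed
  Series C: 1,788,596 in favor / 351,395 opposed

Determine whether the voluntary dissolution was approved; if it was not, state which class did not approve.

Series A: a majority of 16749691 is 8374846; 8,374,846 required, 8,374,846 in favor — approved.
Series B: 3/5 of 3813051 = 2287830.60, rounded up to 2287831; 2,287,831 required, 2,288,459 in favor — approved.
Series C: 2/3 of 2681584 = 1787722.67, rounded up to 1787723; 1,787,723 required, 1,788,596 in favor — approved.

Approved — every class gave the required vote.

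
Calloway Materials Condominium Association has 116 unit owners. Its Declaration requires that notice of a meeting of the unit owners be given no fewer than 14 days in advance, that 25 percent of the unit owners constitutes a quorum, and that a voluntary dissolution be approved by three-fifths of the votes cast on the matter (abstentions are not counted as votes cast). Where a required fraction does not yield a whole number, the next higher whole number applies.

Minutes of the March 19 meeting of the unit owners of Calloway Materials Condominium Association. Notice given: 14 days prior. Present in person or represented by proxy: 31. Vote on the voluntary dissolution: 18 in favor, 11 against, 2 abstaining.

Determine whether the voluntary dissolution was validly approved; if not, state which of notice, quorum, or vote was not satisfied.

Notice: 14 days given; 14 required. Satisfied.
Quorum: 25% of 116 = 29; 31 present. Satisfied.
Vote: requires three-fifths of the votes cast (31 − 2 abstaining = 29); 3/5 of 29 = 17.40, rounded up to 18, so 18 needed; 18 in favor. Satisfied.

Valid — all requirements satisfied.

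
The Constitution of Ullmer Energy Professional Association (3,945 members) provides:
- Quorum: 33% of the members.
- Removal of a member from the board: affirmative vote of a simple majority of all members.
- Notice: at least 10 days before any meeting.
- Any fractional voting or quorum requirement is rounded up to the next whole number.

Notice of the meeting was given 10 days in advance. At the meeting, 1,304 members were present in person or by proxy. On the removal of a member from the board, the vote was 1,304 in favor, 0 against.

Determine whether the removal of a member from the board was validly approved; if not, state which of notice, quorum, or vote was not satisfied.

Notice: 10 days given; 10 required. Satisfied.
Quorum: 33% of 3,945 = 1,301.85, rounded up to 1,302; 1,304 present. Satisfied.
Vote: requires a majority of all members (3,945); a majority of 3945 is 1973, so 1,973 needed; 1,304 in favor. Not satisfied.

Invalid — vote requirement not satisfied.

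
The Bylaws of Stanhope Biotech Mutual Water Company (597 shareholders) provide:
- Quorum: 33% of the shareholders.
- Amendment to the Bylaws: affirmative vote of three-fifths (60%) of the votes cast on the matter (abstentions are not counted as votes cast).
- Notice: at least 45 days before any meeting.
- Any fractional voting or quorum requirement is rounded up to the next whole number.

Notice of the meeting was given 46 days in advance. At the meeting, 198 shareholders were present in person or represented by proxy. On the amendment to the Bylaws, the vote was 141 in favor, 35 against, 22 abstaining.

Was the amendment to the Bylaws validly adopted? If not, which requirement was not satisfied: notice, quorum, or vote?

Valid — all requirements satisfied.

Notice: 46 days given; 45 required. Satisfied.
Quorum: 33% of 597 = 197.01, rounded up to 198; 198 present. Satisfied.
Vote: requires three-fifths of the votes cast (198 − 22 abstaining = 176); 3/5 of 176 = 105.60, rounded up to 106, so 106 needed; 141 in favor. Satisfied.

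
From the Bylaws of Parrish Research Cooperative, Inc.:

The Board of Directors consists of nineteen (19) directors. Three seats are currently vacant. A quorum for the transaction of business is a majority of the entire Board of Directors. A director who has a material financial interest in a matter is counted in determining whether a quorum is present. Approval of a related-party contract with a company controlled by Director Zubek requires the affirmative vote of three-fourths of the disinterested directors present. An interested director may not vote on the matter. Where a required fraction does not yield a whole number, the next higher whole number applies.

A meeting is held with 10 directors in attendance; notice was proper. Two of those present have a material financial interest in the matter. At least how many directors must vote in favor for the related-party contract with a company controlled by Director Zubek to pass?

6

The related-party contract with a company controlled by Director Zubek requires three-fourths of the disinterested directors present (10 − 2 = 8).
3/4 of 8 = 6.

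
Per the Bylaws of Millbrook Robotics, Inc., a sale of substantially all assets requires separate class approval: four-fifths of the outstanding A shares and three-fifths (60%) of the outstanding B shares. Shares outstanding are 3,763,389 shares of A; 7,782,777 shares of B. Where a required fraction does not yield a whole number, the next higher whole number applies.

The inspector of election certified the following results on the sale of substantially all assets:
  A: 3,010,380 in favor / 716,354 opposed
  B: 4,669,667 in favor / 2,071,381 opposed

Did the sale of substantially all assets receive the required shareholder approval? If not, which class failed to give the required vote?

Not approved — the A shares did not give the required vote.

A: 4/5 of 3763389 = 3010711.20, rounded up to 3010712; 3,010,712 required, 3,010,380 in favor — not approved.
B: 3/5 of 7782777 = 4669666.20, rounded up to 4669667; 4,669,667 required, 4,669,667 in favor — approved.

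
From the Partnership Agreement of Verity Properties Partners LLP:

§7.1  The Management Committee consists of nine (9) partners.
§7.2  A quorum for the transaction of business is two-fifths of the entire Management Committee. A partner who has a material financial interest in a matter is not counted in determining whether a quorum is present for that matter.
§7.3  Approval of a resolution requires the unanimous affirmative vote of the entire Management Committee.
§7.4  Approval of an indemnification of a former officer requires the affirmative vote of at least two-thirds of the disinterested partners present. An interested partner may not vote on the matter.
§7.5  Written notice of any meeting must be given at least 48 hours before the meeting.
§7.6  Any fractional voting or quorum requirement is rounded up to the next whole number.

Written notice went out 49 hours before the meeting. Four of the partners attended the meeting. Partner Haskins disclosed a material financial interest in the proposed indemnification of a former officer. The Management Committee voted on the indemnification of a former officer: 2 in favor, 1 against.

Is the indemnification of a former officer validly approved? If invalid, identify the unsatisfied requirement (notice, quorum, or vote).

Notice: 49 hours given; 48 required (49 ≥ 48). Satisfied.
Quorum: 4 present, but the 1 interested partner does not count, leaving 3. Quorum is 4. Not satisfied.
Vote: the indemnification of a former officer requires two-thirds of the disinterested partners present (4 − 1 = 3). 2/3 of 3 = 2, so 2 affirmative votes are needed; 2 voted in favor. Satisfied. (Moot — without a quorum no business can be validly transacted.)

Invalid — quorum requirement not satisfied.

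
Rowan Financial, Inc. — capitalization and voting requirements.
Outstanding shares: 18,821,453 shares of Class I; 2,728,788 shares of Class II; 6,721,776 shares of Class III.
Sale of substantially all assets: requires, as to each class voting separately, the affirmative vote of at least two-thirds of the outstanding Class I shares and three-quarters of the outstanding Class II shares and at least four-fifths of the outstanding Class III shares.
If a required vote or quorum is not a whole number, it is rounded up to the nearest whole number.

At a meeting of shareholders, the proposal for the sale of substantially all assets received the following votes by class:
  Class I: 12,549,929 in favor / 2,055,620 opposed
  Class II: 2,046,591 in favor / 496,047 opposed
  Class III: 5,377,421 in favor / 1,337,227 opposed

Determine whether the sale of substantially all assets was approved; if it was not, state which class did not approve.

Approved — every class gave the required vote.

Class I: 2/3 of 18821453 = 12547635.33, rounded up to 12547636; 12,547,636 required, 12,549,929 in favor — approved.
Class II: 3/4 of 2728788 = 2046591; 2,046,591 required, 2,046,591 in favor — approved.
Class III: 4/5 of 6721776 = 5377420.80, rounded up to 5377421; 5,377,421 required, 5,377,421 in favor — approved.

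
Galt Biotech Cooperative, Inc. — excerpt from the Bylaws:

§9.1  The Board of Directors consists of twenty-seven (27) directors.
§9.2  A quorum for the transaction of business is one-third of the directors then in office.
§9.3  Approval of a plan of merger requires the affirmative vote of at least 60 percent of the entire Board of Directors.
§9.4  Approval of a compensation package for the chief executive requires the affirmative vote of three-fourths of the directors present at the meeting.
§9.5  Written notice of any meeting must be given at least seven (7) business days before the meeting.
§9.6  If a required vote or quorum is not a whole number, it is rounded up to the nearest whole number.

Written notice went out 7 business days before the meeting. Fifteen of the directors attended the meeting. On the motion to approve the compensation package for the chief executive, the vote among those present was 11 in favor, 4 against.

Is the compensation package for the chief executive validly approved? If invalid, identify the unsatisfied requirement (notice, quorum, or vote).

Invalid — vote requirement not satisfied.

Notice: 7 business days given; 7 required (7 ≥ 7). Satisfied.
Quorum: 15 present; quorum is 9. Satisfied.
Vote: the compensation package for the chief executive requires three-fourths of the directors present (15). 3/4 of 15 = 11.25, rounded up to 12, so 12 affirmative votes are needed; 11 voted in favor. Not satisfied.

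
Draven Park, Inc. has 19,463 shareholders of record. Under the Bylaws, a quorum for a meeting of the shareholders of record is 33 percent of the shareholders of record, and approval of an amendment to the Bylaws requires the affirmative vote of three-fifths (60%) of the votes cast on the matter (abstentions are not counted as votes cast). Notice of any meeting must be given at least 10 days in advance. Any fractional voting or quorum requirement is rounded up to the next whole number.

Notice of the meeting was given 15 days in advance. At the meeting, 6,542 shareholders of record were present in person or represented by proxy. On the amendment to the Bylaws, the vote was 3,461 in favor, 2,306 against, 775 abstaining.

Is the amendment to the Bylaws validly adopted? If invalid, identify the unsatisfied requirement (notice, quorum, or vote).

Notice: 15 days given; 10 required. Satisfied.
Quorum: 33% of 19,463 = 6,422.79, rounded up to 6,423; 6,542 present. Satisfied.
Vote: requires three-fifths of the votes cast (6,542 − 775 abstaining = 5,767); 3/5 of 5767 = 3460.20, rounded up to 3461, so 3,461 needed; 3,461 in favor. Satisfied.

Valid — all requirements satisfied.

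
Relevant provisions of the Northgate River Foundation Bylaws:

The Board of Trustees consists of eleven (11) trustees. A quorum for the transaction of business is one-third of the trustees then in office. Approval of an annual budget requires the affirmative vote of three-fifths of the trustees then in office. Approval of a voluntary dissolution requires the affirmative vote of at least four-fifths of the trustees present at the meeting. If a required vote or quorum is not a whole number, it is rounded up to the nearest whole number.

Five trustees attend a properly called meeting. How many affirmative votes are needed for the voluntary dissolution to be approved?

4

The voluntary dissolution requires four-fifths of the trustees present (5).
4/5 of 5 = 4.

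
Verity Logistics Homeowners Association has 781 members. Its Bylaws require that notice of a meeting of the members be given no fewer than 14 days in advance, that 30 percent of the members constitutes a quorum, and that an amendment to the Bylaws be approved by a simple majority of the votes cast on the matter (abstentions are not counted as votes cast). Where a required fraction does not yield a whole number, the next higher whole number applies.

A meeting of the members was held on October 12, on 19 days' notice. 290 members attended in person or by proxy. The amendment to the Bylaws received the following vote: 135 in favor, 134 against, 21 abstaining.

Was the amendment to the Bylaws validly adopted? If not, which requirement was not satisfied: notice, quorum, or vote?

Notice: 19 days given; 14 required. Satisfied.
Quorum: 30% of 781 = 234.30, rounded up to 235; 290 present. Satisfied.
Vote: requires a majority of the votes cast (290 − 21 abstaining = 269); a majority of 269 is 135, so 135 needed; 135 in favor. Satisfied.

Valid — all requirements satisfied.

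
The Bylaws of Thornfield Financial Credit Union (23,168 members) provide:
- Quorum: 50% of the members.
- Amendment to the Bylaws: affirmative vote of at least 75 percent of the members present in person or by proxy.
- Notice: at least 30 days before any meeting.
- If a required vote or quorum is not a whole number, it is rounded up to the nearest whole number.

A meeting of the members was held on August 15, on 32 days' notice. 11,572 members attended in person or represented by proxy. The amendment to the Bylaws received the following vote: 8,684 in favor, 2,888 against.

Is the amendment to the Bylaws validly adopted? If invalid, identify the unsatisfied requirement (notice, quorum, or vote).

Notice: 32 days given; 30 required. Satisfied.
Quorum: 50% of 23,168 = 11,584; 11,572 present. Not satisfied.
Vote: requires three-fourths of those present (11,572); 3/4 of 11572 = 8679, so 8,679 needed; 8,684 in favor. Satisfied.

Invalid — quorum requirement not satisfied.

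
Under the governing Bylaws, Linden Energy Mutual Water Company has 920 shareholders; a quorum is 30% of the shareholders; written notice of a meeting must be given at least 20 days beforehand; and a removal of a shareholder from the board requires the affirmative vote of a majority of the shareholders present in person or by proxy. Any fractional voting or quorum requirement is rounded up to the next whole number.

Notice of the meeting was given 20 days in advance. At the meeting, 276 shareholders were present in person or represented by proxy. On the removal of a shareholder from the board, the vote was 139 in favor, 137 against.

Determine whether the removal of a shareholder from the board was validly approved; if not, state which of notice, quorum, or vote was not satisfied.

Notice: 20 days given; 20 required. Satisfied.
Quorum: 30% of 920 = 276; 276 present. Satisfied.
Vote: requires a majority of those present (276); a majority of 276 is 139, so 139 needed; 139 in favor. Satisfied.

Valid — all requirements satisfied.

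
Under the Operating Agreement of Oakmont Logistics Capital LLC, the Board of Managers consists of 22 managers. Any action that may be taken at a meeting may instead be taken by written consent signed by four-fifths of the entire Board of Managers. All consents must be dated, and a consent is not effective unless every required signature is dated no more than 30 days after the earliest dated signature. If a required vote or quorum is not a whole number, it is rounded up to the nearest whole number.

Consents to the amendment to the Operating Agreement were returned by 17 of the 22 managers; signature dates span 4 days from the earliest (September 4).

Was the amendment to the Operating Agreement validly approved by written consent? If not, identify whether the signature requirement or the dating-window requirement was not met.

Signatures required: four-fifths of 22 — 4/5 of 22 = 17.60, rounded up to 18, so 18 needed; 17 signed. Insufficient.
Dating window: the latest signature is 4 days after the earliest; the limit is 30 days. Within the window.

Not effective — insufficient signatures.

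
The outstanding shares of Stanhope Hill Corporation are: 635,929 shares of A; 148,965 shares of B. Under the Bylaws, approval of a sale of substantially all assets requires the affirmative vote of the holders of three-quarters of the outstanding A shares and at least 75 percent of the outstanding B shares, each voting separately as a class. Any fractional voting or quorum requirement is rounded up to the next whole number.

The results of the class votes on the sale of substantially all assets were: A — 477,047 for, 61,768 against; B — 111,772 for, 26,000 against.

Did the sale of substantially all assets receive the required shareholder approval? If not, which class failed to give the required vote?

A: 3/4 of 635929 = 476946.75, rounded up to 476947; 476,947 required, 477,047 in favor — approved.
B: 3/4 of 148965 = 111723.75, rounded up to 111724; 111,724 required, 111,772 in favor — approved.

Approved — every class gave the required vote.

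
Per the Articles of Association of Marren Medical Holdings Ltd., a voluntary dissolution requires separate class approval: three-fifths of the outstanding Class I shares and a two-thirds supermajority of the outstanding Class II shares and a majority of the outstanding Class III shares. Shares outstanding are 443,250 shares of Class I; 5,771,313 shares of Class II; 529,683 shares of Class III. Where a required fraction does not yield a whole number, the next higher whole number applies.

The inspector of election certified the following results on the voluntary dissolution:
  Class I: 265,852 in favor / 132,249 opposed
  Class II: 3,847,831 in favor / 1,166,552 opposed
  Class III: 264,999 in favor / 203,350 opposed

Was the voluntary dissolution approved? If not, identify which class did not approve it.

Not approved — the Class I shares did not give the required vote.

Class I: 3/5 of 443250 = 265950; 265,950 required, 265,852 in favor — not approved.
Class II: 2/3 of 5771313 = 3847542; 3,847,542 required, 3,847,831 in favor — approved.
Class III: a majority of 529683 is 264842; 264,842 required, 264,999 in favor — approved.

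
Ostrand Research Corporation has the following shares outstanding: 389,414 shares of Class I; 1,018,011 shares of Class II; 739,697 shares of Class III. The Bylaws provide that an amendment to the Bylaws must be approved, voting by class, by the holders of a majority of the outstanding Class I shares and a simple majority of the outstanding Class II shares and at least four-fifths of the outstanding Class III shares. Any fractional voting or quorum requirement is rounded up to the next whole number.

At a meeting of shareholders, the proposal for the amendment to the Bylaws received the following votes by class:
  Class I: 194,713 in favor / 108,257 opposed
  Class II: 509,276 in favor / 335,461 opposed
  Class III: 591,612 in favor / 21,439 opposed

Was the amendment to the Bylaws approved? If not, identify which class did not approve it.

Class I: a majority of 389414 is 194708; 194,708 required, 194,713 in favor — approved.
Class II: a majority of 1018011 is 509006; 509,006 required, 509,276 in favor — approved.
Class III: 4/5 of 739697 = 591757.60, rounded up to 591758; 591,758 required, 591,612 in favor — not approved.

Not approved — the Class III shares did not give the required vote.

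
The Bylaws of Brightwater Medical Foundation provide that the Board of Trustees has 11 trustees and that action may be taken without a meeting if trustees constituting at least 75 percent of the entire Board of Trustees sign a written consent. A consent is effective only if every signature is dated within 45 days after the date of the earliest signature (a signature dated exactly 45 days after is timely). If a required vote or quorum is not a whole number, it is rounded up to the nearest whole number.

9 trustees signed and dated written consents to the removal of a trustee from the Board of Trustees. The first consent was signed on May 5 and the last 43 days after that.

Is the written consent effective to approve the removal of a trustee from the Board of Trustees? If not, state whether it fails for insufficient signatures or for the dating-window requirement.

Signatures required: at least 75 percent of 11 — 3/4 of 11 = 8.25, rounded up to 9, so 9 needed; 9 signed. Sufficient.
Dating window: the latest signature is 43 days after the earliest; the limit is 45 days. Within the window.

Effective — both the signature and dating-window requirements are satisfied.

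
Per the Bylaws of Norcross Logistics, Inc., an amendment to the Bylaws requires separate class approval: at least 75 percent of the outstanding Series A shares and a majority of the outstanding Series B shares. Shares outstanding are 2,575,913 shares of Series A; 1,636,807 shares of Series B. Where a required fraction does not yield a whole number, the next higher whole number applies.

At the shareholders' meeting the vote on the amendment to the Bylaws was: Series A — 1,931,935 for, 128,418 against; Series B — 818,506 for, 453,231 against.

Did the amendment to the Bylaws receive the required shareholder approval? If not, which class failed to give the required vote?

Approved — every class gave the required vote.

Series A: 3/4 of 2575913 = 1931934.75, rounded up to 1931935; 1,931,935 required, 1,931,935 in favor — approved.
Series B: a majority of 1636807 is 818404; 818,404 required, 818,506 in favor — approved.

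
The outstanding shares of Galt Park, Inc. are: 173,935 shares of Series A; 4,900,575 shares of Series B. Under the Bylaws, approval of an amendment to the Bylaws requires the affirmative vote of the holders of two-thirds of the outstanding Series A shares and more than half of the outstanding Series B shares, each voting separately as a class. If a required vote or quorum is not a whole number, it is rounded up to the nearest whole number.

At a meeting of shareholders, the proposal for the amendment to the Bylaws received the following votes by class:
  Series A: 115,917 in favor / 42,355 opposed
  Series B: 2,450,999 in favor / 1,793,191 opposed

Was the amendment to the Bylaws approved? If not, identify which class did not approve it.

Not approved — the Series A shares did not give the required vote.

Series A: 2/3 of 173935 = 115956.67, rounded up to 115957; 115,957 required, 115,917 in favor — not approved.
Series B: a majority of 4900575 is 2450288; 2,450,288 required, 2,450,999 in favor — approved.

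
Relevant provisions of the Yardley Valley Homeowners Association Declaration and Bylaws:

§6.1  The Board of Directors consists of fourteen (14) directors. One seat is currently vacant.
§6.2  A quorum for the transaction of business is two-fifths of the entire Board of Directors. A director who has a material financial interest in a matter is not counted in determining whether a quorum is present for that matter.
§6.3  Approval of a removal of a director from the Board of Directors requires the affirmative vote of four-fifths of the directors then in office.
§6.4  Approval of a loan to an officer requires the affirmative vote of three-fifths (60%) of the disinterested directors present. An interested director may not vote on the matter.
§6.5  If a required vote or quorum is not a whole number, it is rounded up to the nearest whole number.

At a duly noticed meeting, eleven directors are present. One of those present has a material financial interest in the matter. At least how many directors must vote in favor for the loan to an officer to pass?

6

The loan to an officer requires three-fifths of the disinterested directors present (11 − 1 = 10).
3/5 of 10 = 6.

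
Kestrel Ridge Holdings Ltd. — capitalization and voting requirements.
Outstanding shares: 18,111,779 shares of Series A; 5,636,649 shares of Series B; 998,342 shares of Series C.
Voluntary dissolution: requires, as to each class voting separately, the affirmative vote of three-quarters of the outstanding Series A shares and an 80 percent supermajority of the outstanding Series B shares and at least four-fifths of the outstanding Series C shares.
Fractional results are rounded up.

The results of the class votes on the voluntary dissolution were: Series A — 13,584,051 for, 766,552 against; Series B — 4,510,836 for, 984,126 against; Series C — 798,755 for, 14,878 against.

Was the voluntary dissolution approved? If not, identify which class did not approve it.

Approved — every class gave the required vote.

Series A: 3/4 of 18111779 = 13583834.25, rounded up to 13583835; 13,583,835 required, 13,584,051 in favor — approved.
Series B: 4/5 of 5636649 = 4509319.20, rounded up to 4509320; 4,509,320 required, 4,510,836 in favor — approved.
Series C: 4/5 of 998342 = 798673.60, rounded up to 798674; 798,674 required, 798,755 in favor — approved.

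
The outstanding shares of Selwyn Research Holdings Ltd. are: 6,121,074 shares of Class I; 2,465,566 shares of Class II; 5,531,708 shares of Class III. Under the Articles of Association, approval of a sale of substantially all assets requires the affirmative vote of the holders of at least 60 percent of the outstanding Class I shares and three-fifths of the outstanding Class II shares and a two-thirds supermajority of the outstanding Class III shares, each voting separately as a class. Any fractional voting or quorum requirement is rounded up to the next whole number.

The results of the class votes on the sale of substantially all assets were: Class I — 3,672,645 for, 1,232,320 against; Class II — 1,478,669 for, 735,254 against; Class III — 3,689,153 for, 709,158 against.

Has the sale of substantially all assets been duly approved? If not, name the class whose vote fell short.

Not approved — the Class II shares did not give the required vote.

Class I: 3/5 of 6121074 = 3672644.40, rounded up to 3672645; 3,672,645 required, 3,672,645 in favor — approved.
Class II: 3/5 of 2465566 = 1479339.60, rounded up to 1479340; 1,479,340 required, 1,478,669 in favor — not approved.
Class III: 2/3 of 5531708 = 3687805.33, rounded up to 3687806; 3,687,806 required, 3,689,153 in favor — approved.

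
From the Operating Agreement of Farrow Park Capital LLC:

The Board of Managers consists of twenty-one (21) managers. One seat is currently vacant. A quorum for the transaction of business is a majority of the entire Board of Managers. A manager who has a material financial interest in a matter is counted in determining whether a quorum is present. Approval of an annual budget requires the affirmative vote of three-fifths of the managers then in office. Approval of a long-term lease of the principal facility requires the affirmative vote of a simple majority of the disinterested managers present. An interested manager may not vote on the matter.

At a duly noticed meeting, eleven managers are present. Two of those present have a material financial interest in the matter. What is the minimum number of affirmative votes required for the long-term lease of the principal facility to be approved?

The long-term lease of the principal facility requires a majority of the disinterested managers present (11 − 2 = 9).
A majority of 9 is 5.

5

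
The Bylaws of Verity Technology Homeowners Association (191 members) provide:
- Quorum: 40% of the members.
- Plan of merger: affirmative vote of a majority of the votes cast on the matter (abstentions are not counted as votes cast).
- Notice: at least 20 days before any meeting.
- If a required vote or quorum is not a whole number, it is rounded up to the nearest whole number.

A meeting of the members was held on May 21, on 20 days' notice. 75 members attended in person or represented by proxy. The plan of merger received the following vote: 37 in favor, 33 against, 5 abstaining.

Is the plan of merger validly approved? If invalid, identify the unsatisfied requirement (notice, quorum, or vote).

Notice: 20 days given; 20 required. Satisfied.
Quorum: 40% of 191 = 76.40, rounded up to 77; 75 present. Not satisfied.
Vote: requires a majority of the votes cast (75 − 5 abstaining = 70); a majority of 70 is 36, so 36 needed; 37 in favor. Satisfied.

Invalid — quorum requirement not satisfied.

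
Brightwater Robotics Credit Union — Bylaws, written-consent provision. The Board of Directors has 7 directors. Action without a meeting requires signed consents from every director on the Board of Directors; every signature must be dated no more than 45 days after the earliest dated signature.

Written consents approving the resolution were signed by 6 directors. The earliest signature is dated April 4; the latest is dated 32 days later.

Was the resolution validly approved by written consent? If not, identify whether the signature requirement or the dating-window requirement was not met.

Signatures required: the unanimous vote of 7 — unanimous means all 7, so 7 needed; 6 signed. Insufficient.
Dating window: the latest signature is 32 days after the earliest; the limit is 45 days. Within the window.

Not effective — insufficient signatures.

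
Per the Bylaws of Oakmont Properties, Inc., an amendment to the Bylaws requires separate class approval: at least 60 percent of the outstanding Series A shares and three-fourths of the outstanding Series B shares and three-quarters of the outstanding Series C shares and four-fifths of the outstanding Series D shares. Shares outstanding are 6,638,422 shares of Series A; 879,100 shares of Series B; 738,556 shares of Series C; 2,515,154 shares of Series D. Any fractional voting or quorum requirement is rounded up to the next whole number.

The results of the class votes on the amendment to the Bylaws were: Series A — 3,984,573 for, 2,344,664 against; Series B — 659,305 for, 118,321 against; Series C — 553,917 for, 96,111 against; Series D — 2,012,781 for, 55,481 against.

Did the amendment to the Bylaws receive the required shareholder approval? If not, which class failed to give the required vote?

Series A: 3/5 of 6638422 = 3983053.20, rounded up to 3983054; 3,983,054 required, 3,984,573 in favor — approved.
Series B: 3/4 of 879100 = 659325; 659,325 required, 659,305 in favor — not approved.
Series C: 3/4 of 738556 = 553917; 553,917 required, 553,917 in favor — approved.
Series D: 4/5 of 2515154 = 2012123.20, rounded up to 2012124; 2,012,124 required, 2,012,781 in favor — approved.

Not approved — the Series B shares did not give the required vote.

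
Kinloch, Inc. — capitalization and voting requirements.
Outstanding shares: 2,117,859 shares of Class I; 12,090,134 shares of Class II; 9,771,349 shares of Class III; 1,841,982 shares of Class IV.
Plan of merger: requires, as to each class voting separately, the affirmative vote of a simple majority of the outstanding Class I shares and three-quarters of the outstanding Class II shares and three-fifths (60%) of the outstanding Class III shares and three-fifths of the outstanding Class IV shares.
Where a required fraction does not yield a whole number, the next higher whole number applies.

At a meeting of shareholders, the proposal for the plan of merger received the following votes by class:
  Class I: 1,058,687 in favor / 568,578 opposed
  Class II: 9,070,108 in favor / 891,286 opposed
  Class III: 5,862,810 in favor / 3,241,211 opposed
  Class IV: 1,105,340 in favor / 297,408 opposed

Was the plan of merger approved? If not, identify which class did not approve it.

Class I: a majority of 2117859 is 1058930; 1,058,930 required, 1,058,687 in favor — not approved.
Class II: 3/4 of 12090134 = 9067600.50, rounded up to 9067601; 9,067,601 required, 9,070,108 in favor — approved.
Class III: 3/5 of 9771349 = 5862809.40, rounded up to 5862810; 5,862,810 required, 5,862,810 in favor — approved.
Class IV: 3/5 of 1841982 = 1105189.20, rounded up to 1105190; 1,105,190 required, 1,105,340 in favor — approved.

Not approved — the Class I shares did not give the required vote.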